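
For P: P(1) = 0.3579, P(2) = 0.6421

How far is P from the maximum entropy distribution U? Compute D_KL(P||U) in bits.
0.0591 bits

U(i) = 1/2 for all i

D_KL(P||U) = Σ P(x) log₂(P(x) / (1/2))
           = Σ P(x) log₂(P(x)) + log₂(2)
           = log₂(2) - H(P)

H(P) = -Σ P(x) log₂(P(x)):
  -P(1)·log₂(P(1)) = -(0.3579)·log₂(0.3579) = 0.53054
  -P(2)·log₂(P(2)) = -(0.6421)·log₂(0.6421) = 0.41039
H(P) = 0.53054 + 0.41039 = 0.94093 bits

log₂(2) = 1.00000 bits

D_KL(P||U) = 1.00000 - 0.94093 = 0.05907 ≈ 0.0591 bits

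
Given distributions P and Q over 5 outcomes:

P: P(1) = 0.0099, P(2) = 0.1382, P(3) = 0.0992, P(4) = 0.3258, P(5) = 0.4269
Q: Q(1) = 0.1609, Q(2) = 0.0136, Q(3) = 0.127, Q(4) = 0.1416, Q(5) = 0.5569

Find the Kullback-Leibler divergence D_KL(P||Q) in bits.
0.6151 bits

D_KL(P||Q) = Σ P(x) log₂(P(x)/Q(x))

Computing term by term:
  P(1)·log₂(P(1)/Q(1)) = 0.0099·log₂(0.0099/0.1609) = -0.03982
  P(2)·log₂(P(2)/Q(2)) = 0.1382·log₂(0.1382/0.0136) = 0.46229
  P(3)·log₂(P(3)/Q(3)) = 0.0992·log₂(0.0992/0.127) = -0.03536
  P(4)·log₂(P(4)/Q(4)) = 0.3258·log₂(0.3258/0.1416) = 0.39167
  P(5)·log₂(P(5)/Q(5)) = 0.4269·log₂(0.4269/0.5569) = -0.16372

D_KL(P||Q) = -0.03982 + 0.46229 - 0.03536 + 0.39167 - 0.16372 = 0.61506 ≈ 0.6151 bits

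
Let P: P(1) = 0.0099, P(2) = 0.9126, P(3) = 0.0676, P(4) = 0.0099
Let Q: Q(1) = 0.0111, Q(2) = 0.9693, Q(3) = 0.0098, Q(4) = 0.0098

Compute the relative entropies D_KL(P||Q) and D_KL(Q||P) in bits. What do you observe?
D_KL(P||Q) = 0.1075 bits, D_KL(Q||P) = 0.0587 bits. The two directions give different values (D_KL(P||Q) exceeds D_KL(Q||P) by 0.0488 bits): KL divergence is asymmetric.

D_KL(P||Q) = Σ P(x) log₂(P(x)/Q(x))

Computing term by term:
  P(1)·log₂(P(1)/Q(1)) = 0.0099·log₂(0.0099/0.0111) = -0.00163
  P(2)·log₂(P(2)/Q(2)) = 0.9126·log₂(0.9126/0.9693) = -0.07936
  P(3)·log₂(P(3)/Q(3)) = 0.0676·log₂(0.0676/0.0098) = 0.18835
  P(4)·log₂(P(4)/Q(4)) = 0.0099·log₂(0.0099/0.0098) = 0.00015

D_KL(P||Q) = -0.00163 - 0.07936 + 0.18835 + 0.00015 = 0.10751 ≈ 0.1075 bits

D_KL(Q||P) = Σ Q(x) log₂(Q(x)/P(x))

Computing term by term:
  Q(1)·log₂(Q(1)/P(1)) = 0.0111·log₂(0.0111/0.0099) = 0.00183
  Q(2)·log₂(Q(2)/P(2)) = 0.9693·log₂(0.9693/0.9126) = 0.08429
  Q(3)·log₂(Q(3)/P(3)) = 0.0098·log₂(0.0098/0.0676) = -0.02730
  Q(4)·log₂(Q(4)/P(4)) = 0.0098·log₂(0.0098/0.0099) = -0.00014

D_KL(Q||P) = 0.00183 + 0.08429 - 0.02730 - 0.00014 = 0.05868 ≈ 0.0587 bits

These are NOT equal (difference: 0.0488 bits). KL divergence is asymmetric: D_KL(P||Q) ≠ D_KL(Q||P) in general.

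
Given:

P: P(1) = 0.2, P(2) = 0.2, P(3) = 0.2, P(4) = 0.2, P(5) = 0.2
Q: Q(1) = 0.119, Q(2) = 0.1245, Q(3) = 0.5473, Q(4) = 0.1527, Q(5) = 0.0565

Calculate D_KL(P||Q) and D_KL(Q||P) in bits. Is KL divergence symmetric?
D_KL(P||Q) = 0.4387 bits, D_KL(Q||P) = 0.4581 bits. No, KL divergence is not symmetric.

D_KL(P||Q) = Σ P(x) log₂(P(x)/Q(x))

Computing term by term:
  P(1)·log₂(P(1)/Q(1)) = 0.2·log₂(0.2/0.119) = 0.14981
  P(2)·log₂(P(2)/Q(2)) = 0.2·log₂(0.2/0.1245) = 0.13677
  P(3)·log₂(P(3)/Q(3)) = 0.2·log₂(0.2/0.5473) = -0.29047
  P(4)·log₂(P(4)/Q(4)) = 0.2·log₂(0.2/0.1527) = 0.07786
  P(5)·log₂(P(5)/Q(5)) = 0.2·log₂(0.2/0.0565) = 0.36474

D_KL(P||Q) = 0.14981 + 0.13677 - 0.29047 + 0.07786 + 0.36474 = 0.43871 ≈ 0.4387 bits

D_KL(Q||P) = Σ Q(x) log₂(Q(x)/P(x))

Computing term by term:
  Q(1)·log₂(Q(1)/P(1)) = 0.119·log₂(0.119/0.2) = -0.08914
  Q(2)·log₂(Q(2)/P(2)) = 0.1245·log₂(0.1245/0.2) = -0.08514
  Q(3)·log₂(Q(3)/P(3)) = 0.5473·log₂(0.5473/0.2) = 0.79486
  Q(4)·log₂(Q(4)/P(4)) = 0.1527·log₂(0.1527/0.2) = -0.05945
  Q(5)·log₂(Q(5)/P(5)) = 0.0565·log₂(0.0565/0.2) = -0.10304

D_KL(Q||P) = -0.08914 - 0.08514 + 0.79486 - 0.05945 - 0.10304 = 0.45809 ≈ 0.4581 bits

These are NOT equal (difference: 0.0194 bits). KL divergence is asymmetric: D_KL(P||Q) ≠ D_KL(Q||P) in general.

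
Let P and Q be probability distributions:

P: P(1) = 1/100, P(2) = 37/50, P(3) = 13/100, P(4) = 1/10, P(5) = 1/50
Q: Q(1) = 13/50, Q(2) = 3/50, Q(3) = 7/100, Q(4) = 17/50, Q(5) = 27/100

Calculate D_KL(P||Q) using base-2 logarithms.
2.4996 bits

D_KL(P||Q) = Σ P(x) log₂(P(x)/Q(x))

Computing term by term:
  P(1)·log₂(P(1)/Q(1)) = (1/100)·log₂((1/100)/(13/50)) = -0.04700
  P(2)·log₂(P(2)/Q(2)) = (37/50)·log₂((37/50)/(3/50)) = 2.68212
  P(3)·log₂(P(3)/Q(3)) = (13/100)·log₂((13/100)/(7/100)) = 0.11610
  P(4)·log₂(P(4)/Q(4)) = (1/10)·log₂((1/10)/(17/50)) = -0.17655
  P(5)·log₂(P(5)/Q(5)) = (1/50)·log₂((1/50)/(27/100)) = -0.07510

D_KL(P||Q) = -0.04700 + 2.68212 + 0.11610 - 0.17655 - 0.07510 = 2.49957 ≈ 2.4996 bits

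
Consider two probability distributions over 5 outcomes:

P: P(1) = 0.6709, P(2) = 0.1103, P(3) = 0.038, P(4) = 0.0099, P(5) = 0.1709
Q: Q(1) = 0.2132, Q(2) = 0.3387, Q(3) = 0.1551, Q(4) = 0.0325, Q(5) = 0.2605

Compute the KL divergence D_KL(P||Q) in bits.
0.7331 bits

D_KL(P||Q) = Σ P(x) log₂(P(x)/Q(x))

Computing term by term:
  P(1)·log₂(P(1)/Q(1)) = 0.6709·log₂(0.6709/0.2132) = 1.10960
  P(2)·log₂(P(2)/Q(2)) = 0.1103·log₂(0.1103/0.3387) = -0.17853
  P(3)·log₂(P(3)/Q(3)) = 0.038·log₂(0.038/0.1551) = -0.07711
  P(4)·log₂(P(4)/Q(4)) = 0.0099·log₂(0.0099/0.0325) = -0.01698
  P(5)·log₂(P(5)/Q(5)) = 0.1709·log₂(0.1709/0.2605) = -0.10393

D_KL(P||Q) = 1.10960 - 0.17853 - 0.07711 - 0.01698 - 0.10393 = 0.73305 ≈ 0.7331 bits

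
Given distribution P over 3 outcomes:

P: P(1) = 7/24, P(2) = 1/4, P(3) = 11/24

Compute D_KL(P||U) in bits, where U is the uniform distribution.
0.0506 bits

U(i) = 1/3 for all i

D_KL(P||U) = Σ P(x) log₂(P(x) / (1/3))
           = Σ P(x) log₂(P(x)) + log₂(3)
           = log₂(3) - H(P)

H(P) = -Σ P(x) log₂(P(x)):
  -P(1)·log₂(P(1)) = -(7/24)·log₂(7/24) = 0.51847
  -P(2)·log₂(P(2)) = -(1/4)·log₂(1/4) = 0.50000
  -P(3)·log₂(P(3)) = -(11/24)·log₂(11/24) = 0.51587
H(P) = 0.51847 + 0.50000 + 0.51587 = 1.53434 bits

log₂(3) = 1.58496 bits

D_KL(P||U) = 1.58496 - 1.53434 = 0.05062 ≈ 0.0506 bits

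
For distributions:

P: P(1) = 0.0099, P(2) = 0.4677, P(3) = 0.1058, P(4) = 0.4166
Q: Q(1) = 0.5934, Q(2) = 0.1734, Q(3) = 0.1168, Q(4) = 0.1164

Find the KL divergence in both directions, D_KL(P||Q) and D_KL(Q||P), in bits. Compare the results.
D_KL(P||Q) = 1.3623 bits, D_KL(Q||P) = 3.0586 bits. D_KL(Q||P) is larger than D_KL(P||Q) by 1.6963 bits; the two directions differ.

D_KL(P||Q) = Σ P(x) log₂(P(x)/Q(x))

Computing term by term:
  P(1)·log₂(P(1)/Q(1)) = 0.0099·log₂(0.0099/0.5934) = -0.05846
  P(2)·log₂(P(2)/Q(2)) = 0.4677·log₂(0.4677/0.1734) = 0.66950
  P(3)·log₂(P(3)/Q(3)) = 0.1058·log₂(0.1058/0.1168) = -0.01510
  P(4)·log₂(P(4)/Q(4)) = 0.4166·log₂(0.4166/0.1164) = 0.76637

D_KL(P||Q) = -0.05846 + 0.66950 - 0.01510 + 0.76637 = 1.36231 ≈ 1.3623 bits

D_KL(Q||P) = Σ Q(x) log₂(Q(x)/P(x))

Computing term by term:
  Q(1)·log₂(Q(1)/P(1)) = 0.5934·log₂(0.5934/0.0099) = 3.50428
  Q(2)·log₂(Q(2)/P(2)) = 0.1734·log₂(0.1734/0.4677) = -0.24822
  Q(3)·log₂(Q(3)/P(3)) = 0.1168·log₂(0.1168/0.1058) = 0.01667
  Q(4)·log₂(Q(4)/P(4)) = 0.1164·log₂(0.1164/0.4166) = -0.21413

D_KL(Q||P) = 3.50428 - 0.24822 + 0.01667 - 0.21413 = 3.05860 ≈ 3.0586 bits

These are NOT equal (difference: 1.6963 bits). KL divergence is asymmetric: D_KL(P||Q) ≠ D_KL(Q||P) in general.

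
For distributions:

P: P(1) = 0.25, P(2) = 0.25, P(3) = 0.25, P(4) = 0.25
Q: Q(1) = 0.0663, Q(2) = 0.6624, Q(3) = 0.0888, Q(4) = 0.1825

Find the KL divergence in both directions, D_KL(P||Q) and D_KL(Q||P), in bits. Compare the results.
D_KL(P||Q) = 0.6141 bits, D_KL(Q||P) = 0.5888 bits. D_KL(P||Q) is larger than D_KL(Q||P) by 0.0253 bits; the two directions differ.

D_KL(P||Q) = Σ P(x) log₂(P(x)/Q(x))

Computing term by term:
  P(1)·log₂(P(1)/Q(1)) = 0.25·log₂(0.25/0.0663) = 0.47871
  P(2)·log₂(P(2)/Q(2)) = 0.25·log₂(0.25/0.6624) = -0.35144
  P(3)·log₂(P(3)/Q(3)) = 0.25·log₂(0.25/0.0888) = 0.37332
  P(4)·log₂(P(4)/Q(4)) = 0.25·log₂(0.25/0.1825) = 0.11351

D_KL(P||Q) = 0.47871 - 0.35144 + 0.37332 + 0.11351 = 0.61410 ≈ 0.6141 bits

D_KL(Q||P) = Σ Q(x) log₂(Q(x)/P(x))

Computing term by term:
  Q(1)·log₂(Q(1)/P(1)) = 0.0663·log₂(0.0663/0.25) = -0.12695
  Q(2)·log₂(Q(2)/P(2)) = 0.6624·log₂(0.6624/0.25) = 0.93119
  Q(3)·log₂(Q(3)/P(3)) = 0.0888·log₂(0.0888/0.25) = -0.13260
  Q(4)·log₂(Q(4)/P(4)) = 0.1825·log₂(0.1825/0.25) = -0.08286

D_KL(Q||P) = -0.12695 + 0.93119 - 0.13260 - 0.08286 = 0.58878 ≈ 0.5888 bits

These are NOT equal (difference: 0.0253 bits). KL divergence is asymmetric: D_KL(P||Q) ≠ D_KL(Q||P) in general.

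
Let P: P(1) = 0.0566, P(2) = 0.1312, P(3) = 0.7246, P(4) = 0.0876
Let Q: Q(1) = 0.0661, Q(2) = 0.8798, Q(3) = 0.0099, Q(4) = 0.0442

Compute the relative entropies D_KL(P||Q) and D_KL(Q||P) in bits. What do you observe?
D_KL(P||Q) = 4.2015 bits, D_KL(Q||P) = 2.3253 bits. The two directions give different values (D_KL(P||Q) exceeds D_KL(Q||P) by 1.8762 bits): KL divergence is asymmetric.

D_KL(P||Q) = Σ P(x) log₂(P(x)/Q(x))

Computing term by term:
  P(1)·log₂(P(1)/Q(1)) = 0.0566·log₂(0.0566/0.0661) = -0.01267
  P(2)·log₂(P(2)/Q(2)) = 0.1312·log₂(0.1312/0.8798) = -0.36020
  P(3)·log₂(P(3)/Q(3)) = 0.7246·log₂(0.7246/0.0099) = 4.48789
  P(4)·log₂(P(4)/Q(4)) = 0.0876·log₂(0.0876/0.0442) = 0.08645

D_KL(P||Q) = -0.01267 - 0.36020 + 4.48789 + 0.08645 = 4.20147 ≈ 4.2015 bits

D_KL(Q||P) = Σ Q(x) log₂(Q(x)/P(x))

Computing term by term:
  Q(1)·log₂(Q(1)/P(1)) = 0.0661·log₂(0.0661/0.0566) = 0.01480
  Q(2)·log₂(Q(2)/P(2)) = 0.8798·log₂(0.8798/0.1312) = 2.41541
  Q(3)·log₂(Q(3)/P(3)) = 0.0099·log₂(0.0099/0.7246) = -0.06132
  Q(4)·log₂(Q(4)/P(4)) = 0.0442·log₂(0.0442/0.0876) = -0.04362

D_KL(Q||P) = 0.01480 + 2.41541 - 0.06132 - 0.04362 = 2.32527 ≈ 2.3253 bits

These are NOT equal (difference: 1.8762 bits). KL divergence is asymmetric: D_KL(P||Q) ≠ D_KL(Q||P) in general.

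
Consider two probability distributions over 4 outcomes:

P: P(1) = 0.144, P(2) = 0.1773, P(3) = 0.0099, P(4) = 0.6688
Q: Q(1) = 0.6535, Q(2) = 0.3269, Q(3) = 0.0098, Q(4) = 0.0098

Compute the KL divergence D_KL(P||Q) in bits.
3.6042 bits

D_KL(P||Q) = Σ P(x) log₂(P(x)/Q(x))

Computing term by term:
  P(1)·log₂(P(1)/Q(1)) = 0.144·log₂(0.144/0.6535) = -0.31423
  P(2)·log₂(P(2)/Q(2)) = 0.1773·log₂(0.1773/0.3269) = -0.15650
  P(3)·log₂(P(3)/Q(3)) = 0.0099·log₂(0.0099/0.0098) = 0.00015
  P(4)·log₂(P(4)/Q(4)) = 0.6688·log₂(0.6688/0.0098) = 4.07476

D_KL(P||Q) = -0.31423 - 0.15650 + 0.00015 + 4.07476 = 3.60418 ≈ 3.6042 bits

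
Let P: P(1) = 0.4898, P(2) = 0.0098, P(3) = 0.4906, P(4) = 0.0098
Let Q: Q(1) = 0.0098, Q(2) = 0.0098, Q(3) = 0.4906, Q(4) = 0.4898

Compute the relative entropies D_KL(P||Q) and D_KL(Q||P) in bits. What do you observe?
D_KL(P||Q) = 2.7088 bits, D_KL(Q||P) = 2.7088 bits. The two directions give the same value here, because Q is a self-inverse relabeling of P; in general KL divergence is asymmetric.

D_KL(P||Q) = Σ P(x) log₂(P(x)/Q(x))

Computing term by term:
  P(1)·log₂(P(1)/Q(1)) = 0.4898·log₂(0.4898/0.0098) = 2.76407
  P(2)·log₂(P(2)/Q(2)) = 0.0098·log₂(0.0098/0.0098) = 0.00000
  P(3)·log₂(P(3)/Q(3)) = 0.4906·log₂(0.4906/0.4906) = 0.00000
  P(4)·log₂(P(4)/Q(4)) = 0.0098·log₂(0.0098/0.4898) = -0.05530

D_KL(P||Q) = 2.76407 + 0.00000 + 0.00000 - 0.05530 = 2.70877 ≈ 2.7088 bits

D_KL(Q||P) = Σ Q(x) log₂(Q(x)/P(x))

Computing term by term:
  Q(1)·log₂(Q(1)/P(1)) = 0.0098·log₂(0.0098/0.4898) = -0.05530
  Q(2)·log₂(Q(2)/P(2)) = 0.0098·log₂(0.0098/0.0098) = 0.00000
  Q(3)·log₂(Q(3)/P(3)) = 0.4906·log₂(0.4906/0.4906) = 0.00000
  Q(4)·log₂(Q(4)/P(4)) = 0.4898·log₂(0.4898/0.0098) = 2.76407

D_KL(Q||P) = -0.05530 + 0.00000 + 0.00000 + 2.76407 = 2.70877 ≈ 2.7088 bits

These ARE equal here. Q is P with outcomes relabeled (Q(1) = P(4), Q(4) = P(1)) by a relabeling that is its own inverse, so the two sums contain exactly the same terms in a different order. This is a special case — KL divergence is not symmetric in general: D_KL(P||Q) ≠ D_KL(Q||P) for most P, Q.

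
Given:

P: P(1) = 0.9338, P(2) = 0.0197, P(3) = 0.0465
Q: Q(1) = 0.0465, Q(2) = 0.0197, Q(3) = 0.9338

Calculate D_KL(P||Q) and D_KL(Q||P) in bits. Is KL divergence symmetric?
D_KL(P||Q) = 3.8401 bits, D_KL(Q||P) = 3.8401 bits. The two values coincide for this particular pair, but no — KL divergence is not symmetric in general.

D_KL(P||Q) = Σ P(x) log₂(P(x)/Q(x))

Computing term by term:
  P(1)·log₂(P(1)/Q(1)) = 0.9338·log₂(0.9338/0.0465) = 4.04131
  P(2)·log₂(P(2)/Q(2)) = 0.0197·log₂(0.0197/0.0197) = 0.00000
  P(3)·log₂(P(3)/Q(3)) = 0.0465·log₂(0.0465/0.9338) = -0.20124

D_KL(P||Q) = 4.04131 + 0.00000 - 0.20124 = 3.84007 ≈ 3.8401 bits

D_KL(Q||P) = Σ Q(x) log₂(Q(x)/P(x))

Computing term by term:
  Q(1)·log₂(Q(1)/P(1)) = 0.0465·log₂(0.0465/0.9338) = -0.20124
  Q(2)·log₂(Q(2)/P(2)) = 0.0197·log₂(0.0197/0.0197) = 0.00000
  Q(3)·log₂(Q(3)/P(3)) = 0.9338·log₂(0.9338/0.0465) = 4.04131

D_KL(Q||P) = -0.20124 + 0.00000 + 4.04131 = 3.84007 ≈ 3.8401 bits

These ARE equal here. Q is P with outcomes relabeled (Q(1) = P(3), Q(3) = P(1)) by a relabeling that is its own inverse, so the two sums contain exactly the same terms in a different order. This is a special case — KL divergence is not symmetric in general: D_KL(P||Q) ≠ D_KL(Q||P) for most P, Q.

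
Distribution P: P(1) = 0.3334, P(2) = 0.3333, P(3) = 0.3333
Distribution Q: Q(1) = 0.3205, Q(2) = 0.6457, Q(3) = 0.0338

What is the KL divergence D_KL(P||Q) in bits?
0.8015 bits

D_KL(P||Q) = Σ P(x) log₂(P(x)/Q(x))

Computing term by term:
  P(1)·log₂(P(1)/Q(1)) = 0.3334·log₂(0.3334/0.3205) = 0.01898
  P(2)·log₂(P(2)/Q(2)) = 0.3333·log₂(0.3333/0.6457) = -0.31798
  P(3)·log₂(P(3)/Q(3)) = 0.3333·log₂(0.3333/0.0338) = 1.10047

D_KL(P||Q) = 0.01898 - 0.31798 + 1.10047 = 0.80147 ≈ 0.8015 bits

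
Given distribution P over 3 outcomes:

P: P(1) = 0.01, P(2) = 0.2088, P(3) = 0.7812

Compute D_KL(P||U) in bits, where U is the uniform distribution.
0.7684 bits

U(i) = 1/3 for all i

D_KL(P||U) = Σ P(x) log₂(P(x) / (1/3))
           = Σ P(x) log₂(P(x)) + log₂(3)
           = log₂(3) - H(P)

H(P) = -Σ P(x) log₂(P(x)):
  -P(1)·log₂(P(1)) = -(0.01)·log₂(0.01) = 0.06644
  -P(2)·log₂(P(2)) = -(0.2088)·log₂(0.2088) = 0.47185
  -P(3)·log₂(P(3)) = -(0.7812)·log₂(0.7812) = 0.27829
H(P) = 0.06644 + 0.47185 + 0.27829 = 0.81658 bits

log₂(3) = 1.58496 bits

D_KL(P||U) = 1.58496 - 0.81658 = 0.76838 ≈ 0.7684 bits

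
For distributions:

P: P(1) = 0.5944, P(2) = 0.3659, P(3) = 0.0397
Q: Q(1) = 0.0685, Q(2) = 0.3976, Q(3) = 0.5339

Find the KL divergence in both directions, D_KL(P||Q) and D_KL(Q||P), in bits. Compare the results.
D_KL(P||Q) = 1.6602 bits, D_KL(Q||P) = 1.8359 bits. D_KL(Q||P) is larger than D_KL(P||Q) by 0.1757 bits; the two directions differ.

D_KL(P||Q) = Σ P(x) log₂(P(x)/Q(x))

Computing term by term:
  P(1)·log₂(P(1)/Q(1)) = 0.5944·log₂(0.5944/0.0685) = 1.85290
  P(2)·log₂(P(2)/Q(2)) = 0.3659·log₂(0.3659/0.3976) = -0.04386
  P(3)·log₂(P(3)/Q(3)) = 0.0397·log₂(0.0397/0.5339) = -0.14885

D_KL(P||Q) = 1.85290 - 0.04386 - 0.14885 = 1.66019 ≈ 1.6602 bits

D_KL(Q||P) = Σ Q(x) log₂(Q(x)/P(x))

Computing term by term:
  Q(1)·log₂(Q(1)/P(1)) = 0.0685·log₂(0.0685/0.5944) = -0.21353
  Q(2)·log₂(Q(2)/P(2)) = 0.3976·log₂(0.3976/0.3659) = 0.04766
  Q(3)·log₂(Q(3)/P(3)) = 0.5339·log₂(0.5339/0.0397) = 2.00178

D_KL(Q||P) = -0.21353 + 0.04766 + 2.00178 = 1.83591 ≈ 1.8359 bits

These are NOT equal (difference: 0.1757 bits). KL divergence is asymmetric: D_KL(P||Q) ≠ D_KL(Q||P) in general.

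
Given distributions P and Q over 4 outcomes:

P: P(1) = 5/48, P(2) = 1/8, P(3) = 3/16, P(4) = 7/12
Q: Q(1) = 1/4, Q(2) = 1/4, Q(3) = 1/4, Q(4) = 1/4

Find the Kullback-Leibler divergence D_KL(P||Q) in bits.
0.3787 bits

D_KL(P||Q) = Σ P(x) log₂(P(x)/Q(x))

Computing term by term:
  P(1)·log₂(P(1)/Q(1)) = (5/48)·log₂((5/48)/(1/4)) = -0.13157
  P(2)·log₂(P(2)/Q(2)) = (1/8)·log₂((1/8)/(1/4)) = -0.12500
  P(3)·log₂(P(3)/Q(3)) = (3/16)·log₂((3/16)/(1/4)) = -0.07782
  P(4)·log₂(P(4)/Q(4)) = (7/12)·log₂((7/12)/(1/4)) = 0.71306

D_KL(P||Q) = -0.13157 - 0.12500 - 0.07782 + 0.71306 = 0.37867 ≈ 0.3787 bits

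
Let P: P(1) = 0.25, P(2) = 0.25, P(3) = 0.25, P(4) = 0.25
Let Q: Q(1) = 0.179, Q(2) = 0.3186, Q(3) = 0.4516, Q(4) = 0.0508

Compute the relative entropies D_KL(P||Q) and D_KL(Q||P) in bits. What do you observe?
D_KL(P||Q) = 0.3945 bits, D_KL(Q||P) = 0.2937 bits. The two directions give different values (D_KL(P||Q) exceeds D_KL(Q||P) by 0.1008 bits): KL divergence is asymmetric.

D_KL(P||Q) = Σ P(x) log₂(P(x)/Q(x))

Computing term by term:
  P(1)·log₂(P(1)/Q(1)) = 0.25·log₂(0.25/0.179) = 0.12049
  P(2)·log₂(P(2)/Q(2)) = 0.25·log₂(0.25/0.3186) = -0.08745
  P(3)·log₂(P(3)/Q(3)) = 0.25·log₂(0.25/0.4516) = -0.21328
  P(4)·log₂(P(4)/Q(4)) = 0.25·log₂(0.25/0.0508) = 0.57476

D_KL(P||Q) = 0.12049 - 0.08745 - 0.21328 + 0.57476 = 0.39452 ≈ 0.3945 bits

D_KL(Q||P) = Σ Q(x) log₂(Q(x)/P(x))

Computing term by term:
  Q(1)·log₂(Q(1)/P(1)) = 0.179·log₂(0.179/0.25) = -0.08627
  Q(2)·log₂(Q(2)/P(2)) = 0.3186·log₂(0.3186/0.25) = 0.11145
  Q(3)·log₂(Q(3)/P(3)) = 0.4516·log₂(0.4516/0.25) = 0.38527
  Q(4)·log₂(Q(4)/P(4)) = 0.0508·log₂(0.0508/0.25) = -0.11679

D_KL(Q||P) = -0.08627 + 0.11145 + 0.38527 - 0.11679 = 0.29366 ≈ 0.2937 bits

These are NOT equal (difference: 0.1008 bits). KL divergence is asymmetric: D_KL(P||Q) ≠ D_KL(Q||P) in general.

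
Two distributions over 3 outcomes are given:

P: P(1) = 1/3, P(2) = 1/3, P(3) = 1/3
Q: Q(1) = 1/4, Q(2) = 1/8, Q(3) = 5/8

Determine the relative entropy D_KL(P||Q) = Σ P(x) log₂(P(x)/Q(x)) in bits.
0.3077 bits

D_KL(P||Q) = Σ P(x) log₂(P(x)/Q(x))

Computing term by term:
  P(1)·log₂(P(1)/Q(1)) = (1/3)·log₂((1/3)/(1/4)) = 0.13835
  P(2)·log₂(P(2)/Q(2)) = (1/3)·log₂((1/3)/(1/8)) = 0.47168
  P(3)·log₂(P(3)/Q(3)) = (1/3)·log₂((1/3)/(5/8)) = -0.30230

D_KL(P||Q) = 0.13835 + 0.47168 - 0.30230 = 0.30773 ≈ 0.3077 bits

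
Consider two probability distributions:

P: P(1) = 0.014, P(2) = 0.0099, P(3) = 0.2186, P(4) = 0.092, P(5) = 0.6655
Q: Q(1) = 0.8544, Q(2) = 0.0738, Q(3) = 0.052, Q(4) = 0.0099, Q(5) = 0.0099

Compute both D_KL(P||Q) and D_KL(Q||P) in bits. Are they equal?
D_KL(P||Q) = 4.6772 bits, D_KL(Q||P) = 5.0820 bits. No, they are not equal.

D_KL(P||Q) = Σ P(x) log₂(P(x)/Q(x))

Computing term by term:
  P(1)·log₂(P(1)/Q(1)) = 0.014·log₂(0.014/0.8544) = -0.08304
  P(2)·log₂(P(2)/Q(2)) = 0.0099·log₂(0.0099/0.0738) = -0.02869
  P(3)·log₂(P(3)/Q(3)) = 0.2186·log₂(0.2186/0.052) = 0.45288
  P(4)·log₂(P(4)/Q(4)) = 0.092·log₂(0.092/0.0099) = 0.29588
  P(5)·log₂(P(5)/Q(5)) = 0.6655·log₂(0.6655/0.0099) = 4.04016

D_KL(P||Q) = -0.08304 - 0.02869 + 0.45288 + 0.29588 + 4.04016 = 4.67719 ≈ 4.6772 bits

D_KL(Q||P) = Σ Q(x) log₂(Q(x)/P(x))

Computing term by term:
  Q(1)·log₂(Q(1)/P(1)) = 0.8544·log₂(0.8544/0.014) = 5.06780
  Q(2)·log₂(Q(2)/P(2)) = 0.0738·log₂(0.0738/0.0099) = 0.21388
  Q(3)·log₂(Q(3)/P(3)) = 0.052·log₂(0.052/0.2186) = -0.10773
  Q(4)·log₂(Q(4)/P(4)) = 0.0099·log₂(0.0099/0.092) = -0.03184
  Q(5)·log₂(Q(5)/P(5)) = 0.0099·log₂(0.0099/0.6655) = -0.06010

D_KL(Q||P) = 5.06780 + 0.21388 - 0.10773 - 0.03184 - 0.06010 = 5.08201 ≈ 5.0820 bits

These are NOT equal (difference: 0.4048 bits). KL divergence is asymmetric: D_KL(P||Q) ≠ D_KL(Q||P) in general.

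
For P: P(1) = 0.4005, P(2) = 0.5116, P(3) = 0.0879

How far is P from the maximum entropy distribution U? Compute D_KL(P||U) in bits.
0.2532 bits

U(i) = 1/3 for all i

D_KL(P||U) = Σ P(x) log₂(P(x) / (1/3))
           = Σ P(x) log₂(P(x)) + log₂(3)
           = log₂(3) - H(P)

H(P) = -Σ P(x) log₂(P(x)):
  -P(1)·log₂(P(1)) = -(0.4005)·log₂(0.4005) = 0.52871
  -P(2)·log₂(P(2)) = -(0.5116)·log₂(0.5116) = 0.49467
  -P(3)·log₂(P(3)) = -(0.0879)·log₂(0.0879) = 0.30835
H(P) = 0.52871 + 0.49467 + 0.30835 = 1.33173 bits

log₂(3) = 1.58496 bits

D_KL(P||U) = 1.58496 - 1.33173 = 0.25323 ≈ 0.2532 bits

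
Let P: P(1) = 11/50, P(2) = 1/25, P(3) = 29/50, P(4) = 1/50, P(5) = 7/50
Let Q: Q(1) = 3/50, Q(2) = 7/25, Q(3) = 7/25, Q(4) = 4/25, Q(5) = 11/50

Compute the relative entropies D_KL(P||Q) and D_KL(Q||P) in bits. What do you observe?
D_KL(P||Q) = 0.7582 bits, D_KL(Q||P) = 1.0029 bits. The two directions give different values (D_KL(Q||P) exceeds D_KL(P||Q) by 0.2447 bits): KL divergence is asymmetric.

D_KL(P||Q) = Σ P(x) log₂(P(x)/Q(x))

Computing term by term:
  P(1)·log₂(P(1)/Q(1)) = (11/50)·log₂((11/50)/(3/50)) = 0.41238
  P(2)·log₂(P(2)/Q(2)) = (1/25)·log₂((1/25)/(7/25)) = -0.11229
  P(3)·log₂(P(3)/Q(3)) = (29/50)·log₂((29/50)/(7/25)) = 0.60936
  P(4)·log₂(P(4)/Q(4)) = (1/50)·log₂((1/50)/(4/25)) = -0.06000
  P(5)·log₂(P(5)/Q(5)) = (7/50)·log₂((7/50)/(11/50)) = -0.09129

D_KL(P||Q) = 0.41238 - 0.11229 + 0.60936 - 0.06000 - 0.09129 = 0.75816 ≈ 0.7582 bits

D_KL(Q||P) = Σ Q(x) log₂(Q(x)/P(x))

Computing term by term:
  Q(1)·log₂(Q(1)/P(1)) = (3/50)·log₂((3/50)/(11/50)) = -0.11247
  Q(2)·log₂(Q(2)/P(2)) = (7/25)·log₂((7/25)/(1/25)) = 0.78606
  Q(3)·log₂(Q(3)/P(3)) = (7/25)·log₂((7/25)/(29/50)) = -0.29418
  Q(4)·log₂(Q(4)/P(4)) = (4/25)·log₂((4/25)/(1/50)) = 0.48000
  Q(5)·log₂(Q(5)/P(5)) = (11/50)·log₂((11/50)/(7/50)) = 0.14346

D_KL(Q||P) = -0.11247 + 0.78606 - 0.29418 + 0.48000 + 0.14346 = 1.00287 ≈ 1.0029 bits

These are NOT equal (difference: 0.2447 bits). KL divergence is asymmetric: D_KL(P||Q) ≠ D_KL(Q||P) in general.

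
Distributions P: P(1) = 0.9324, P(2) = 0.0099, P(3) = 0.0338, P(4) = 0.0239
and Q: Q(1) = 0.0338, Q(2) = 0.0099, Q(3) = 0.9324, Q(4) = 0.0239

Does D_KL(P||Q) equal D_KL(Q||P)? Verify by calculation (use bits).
D_KL(P||Q) = 4.3006 bits, D_KL(Q||P) = 4.3006 bits. Yes — for this pair D_KL(P||Q) = D_KL(Q||P).

D_KL(P||Q) = Σ P(x) log₂(P(x)/Q(x))

Computing term by term:
  P(1)·log₂(P(1)/Q(1)) = 0.9324·log₂(0.9324/0.0338) = 4.46233
  P(2)·log₂(P(2)/Q(2)) = 0.0099·log₂(0.0099/0.0099) = 0.00000
  P(3)·log₂(P(3)/Q(3)) = 0.0338·log₂(0.0338/0.9324) = -0.16176
  P(4)·log₂(P(4)/Q(4)) = 0.0239·log₂(0.0239/0.0239) = 0.00000

D_KL(P||Q) = 4.46233 + 0.00000 - 0.16176 + 0.00000 = 4.30057 ≈ 4.3006 bits

D_KL(Q||P) = Σ Q(x) log₂(Q(x)/P(x))

Computing term by term:
  Q(1)·log₂(Q(1)/P(1)) = 0.0338·log₂(0.0338/0.9324) = -0.16176
  Q(2)·log₂(Q(2)/P(2)) = 0.0099·log₂(0.0099/0.0099) = 0.00000
  Q(3)·log₂(Q(3)/P(3)) = 0.9324·log₂(0.9324/0.0338) = 4.46233
  Q(4)·log₂(Q(4)/P(4)) = 0.0239·log₂(0.0239/0.0239) = 0.00000

D_KL(Q||P) = -0.16176 + 0.00000 + 4.46233 + 0.00000 = 4.30057 ≈ 4.3006 bits

These ARE equal here. Q is P with outcomes relabeled (Q(1) = P(3), Q(3) = P(1)) by a relabeling that is its own inverse, so the two sums contain exactly the same terms in a different order. This is a special case — KL divergence is not symmetric in general: D_KL(P||Q) ≠ D_KL(Q||P) for most P, Q.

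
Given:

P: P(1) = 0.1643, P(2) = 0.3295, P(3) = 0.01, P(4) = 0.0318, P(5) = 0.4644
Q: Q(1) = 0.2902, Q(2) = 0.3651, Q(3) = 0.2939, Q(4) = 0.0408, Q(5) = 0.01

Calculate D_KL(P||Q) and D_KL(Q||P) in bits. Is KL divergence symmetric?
D_KL(P||Q) = 2.3277 bits, D_KL(Q||P) = 1.6849 bits. No, KL divergence is not symmetric.

D_KL(P||Q) = Σ P(x) log₂(P(x)/Q(x))

Computing term by term:
  P(1)·log₂(P(1)/Q(1)) = 0.1643·log₂(0.1643/0.2902) = -0.13484
  P(2)·log₂(P(2)/Q(2)) = 0.3295·log₂(0.3295/0.3651) = -0.04877
  P(3)·log₂(P(3)/Q(3)) = 0.01·log₂(0.01/0.2939) = -0.04877
  P(4)·log₂(P(4)/Q(4)) = 0.0318·log₂(0.0318/0.0408) = -0.01143
  P(5)·log₂(P(5)/Q(5)) = 0.4644·log₂(0.4644/0.01) = 2.57152

D_KL(P||Q) = -0.13484 - 0.04877 - 0.04877 - 0.01143 + 2.57152 = 2.32771 ≈ 2.3277 bits

D_KL(Q||P) = Σ Q(x) log₂(Q(x)/P(x))

Computing term by term:
  Q(1)·log₂(Q(1)/P(1)) = 0.2902·log₂(0.2902/0.1643) = 0.23817
  Q(2)·log₂(Q(2)/P(2)) = 0.3651·log₂(0.3651/0.3295) = 0.05404
  Q(3)·log₂(Q(3)/P(3)) = 0.2939·log₂(0.2939/0.01) = 1.43342
  Q(4)·log₂(Q(4)/P(4)) = 0.0408·log₂(0.0408/0.0318) = 0.01467
  Q(5)·log₂(Q(5)/P(5)) = 0.01·log₂(0.01/0.4644) = -0.05537

D_KL(Q||P) = 0.23817 + 0.05404 + 1.43342 + 0.01467 - 0.05537 = 1.68493 ≈ 1.6849 bits

These are NOT equal (difference: 0.6428 bits). KL divergence is asymmetric: D_KL(P||Q) ≠ D_KL(Q||P) in general.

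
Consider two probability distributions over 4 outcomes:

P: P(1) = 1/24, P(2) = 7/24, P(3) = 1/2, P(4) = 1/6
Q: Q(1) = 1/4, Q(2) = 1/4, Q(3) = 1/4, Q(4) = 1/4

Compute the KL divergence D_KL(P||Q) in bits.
0.3597 bits

D_KL(P||Q) = Σ P(x) log₂(P(x)/Q(x))

Computing term by term:
  P(1)·log₂(P(1)/Q(1)) = (1/24)·log₂((1/24)/(1/4)) = -0.10771
  P(2)·log₂(P(2)/Q(2)) = (7/24)·log₂((7/24)/(1/4)) = 0.06486
  P(3)·log₂(P(3)/Q(3)) = (1/2)·log₂((1/2)/(1/4)) = 0.50000
  P(4)·log₂(P(4)/Q(4)) = (1/6)·log₂((1/6)/(1/4)) = -0.09749

D_KL(P||Q) = -0.10771 + 0.06486 + 0.50000 - 0.09749 = 0.35966 ≈ 0.3597 bits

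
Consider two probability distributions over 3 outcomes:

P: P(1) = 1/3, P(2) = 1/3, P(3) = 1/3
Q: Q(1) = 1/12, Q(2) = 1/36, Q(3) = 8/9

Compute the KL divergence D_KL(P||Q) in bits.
1.3900 bits

D_KL(P||Q) = Σ P(x) log₂(P(x)/Q(x))

Computing term by term:
  P(1)·log₂(P(1)/Q(1)) = (1/3)·log₂((1/3)/(1/12)) = 0.66667
  P(2)·log₂(P(2)/Q(2)) = (1/3)·log₂((1/3)/(1/36)) = 1.19499
  P(3)·log₂(P(3)/Q(3)) = (1/3)·log₂((1/3)/(8/9)) = -0.47168

D_KL(P||Q) = 0.66667 + 1.19499 - 0.47168 = 1.38998 ≈ 1.3900 bits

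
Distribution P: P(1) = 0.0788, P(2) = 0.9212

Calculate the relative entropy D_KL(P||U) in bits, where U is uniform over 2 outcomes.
0.6021 bits

U(i) = 1/2 for all i

D_KL(P||U) = Σ P(x) log₂(P(x) / (1/2))
           = Σ P(x) log₂(P(x)) + log₂(2)
           = log₂(2) - H(P)

H(P) = -Σ P(x) log₂(P(x)):
  -P(1)·log₂(P(1)) = -(0.0788)·log₂(0.0788) = 0.28885
  -P(2)·log₂(P(2)) = -(0.9212)·log₂(0.9212) = 0.10908
H(P) = 0.28885 + 0.10908 = 0.39793 bits

log₂(2) = 1.00000 bits

D_KL(P||U) = 1.00000 - 0.39793 = 0.60207 ≈ 0.6021 bits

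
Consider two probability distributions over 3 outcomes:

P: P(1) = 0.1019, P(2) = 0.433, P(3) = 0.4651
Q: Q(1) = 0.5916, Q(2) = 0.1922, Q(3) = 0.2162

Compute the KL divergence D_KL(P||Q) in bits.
0.7628 bits

D_KL(P||Q) = Σ P(x) log₂(P(x)/Q(x))

Computing term by term:
  P(1)·log₂(P(1)/Q(1)) = 0.1019·log₂(0.1019/0.5916) = -0.25857
  P(2)·log₂(P(2)/Q(2)) = 0.433·log₂(0.433/0.1922) = 0.50737
  P(3)·log₂(P(3)/Q(3)) = 0.4651·log₂(0.4651/0.2162) = 0.51402

D_KL(P||Q) = -0.25857 + 0.50737 + 0.51402 = 0.76282 ≈ 0.7628 bits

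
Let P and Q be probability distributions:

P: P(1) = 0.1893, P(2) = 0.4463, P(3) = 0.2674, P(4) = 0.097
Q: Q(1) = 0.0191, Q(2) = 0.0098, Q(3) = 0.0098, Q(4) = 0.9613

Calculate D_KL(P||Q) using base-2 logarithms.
4.0397 bits

D_KL(P||Q) = Σ P(x) log₂(P(x)/Q(x))

Computing term by term:
  P(1)·log₂(P(1)/Q(1)) = 0.1893·log₂(0.1893/0.0191) = 0.62640
  P(2)·log₂(P(2)/Q(2)) = 0.4463·log₂(0.4463/0.0098) = 2.45871
  P(3)·log₂(P(3)/Q(3)) = 0.2674·log₂(0.2674/0.0098) = 1.27552
  P(4)·log₂(P(4)/Q(4)) = 0.097·log₂(0.097/0.9613) = -0.32097

D_KL(P||Q) = 0.62640 + 2.45871 + 1.27552 - 0.32097 = 4.03966 ≈ 4.0397 bits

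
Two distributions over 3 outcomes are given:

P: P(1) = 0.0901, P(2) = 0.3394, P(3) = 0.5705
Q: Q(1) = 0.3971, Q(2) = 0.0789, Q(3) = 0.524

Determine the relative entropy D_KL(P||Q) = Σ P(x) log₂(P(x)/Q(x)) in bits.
0.5916 bits

D_KL(P||Q) = Σ P(x) log₂(P(x)/Q(x))

Computing term by term:
  P(1)·log₂(P(1)/Q(1)) = 0.0901·log₂(0.0901/0.3971) = -0.19281
  P(2)·log₂(P(2)/Q(2)) = 0.3394·log₂(0.3394/0.0789) = 0.71440
  P(3)·log₂(P(3)/Q(3)) = 0.5705·log₂(0.5705/0.524) = 0.06998

D_KL(P||Q) = -0.19281 + 0.71440 + 0.06998 = 0.59157 ≈ 0.5916 bits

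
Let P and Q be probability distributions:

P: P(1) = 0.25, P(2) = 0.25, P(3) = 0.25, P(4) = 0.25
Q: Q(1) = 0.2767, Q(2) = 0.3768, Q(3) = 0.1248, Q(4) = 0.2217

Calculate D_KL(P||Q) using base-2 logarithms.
0.1093 bits

D_KL(P||Q) = Σ P(x) log₂(P(x)/Q(x))

Computing term by term:
  P(1)·log₂(P(1)/Q(1)) = 0.25·log₂(0.25/0.2767) = -0.03660
  P(2)·log₂(P(2)/Q(2)) = 0.25·log₂(0.25/0.3768) = -0.14797
  P(3)·log₂(P(3)/Q(3)) = 0.25·log₂(0.25/0.1248) = 0.25058
  P(4)·log₂(P(4)/Q(4)) = 0.25·log₂(0.25/0.2217) = 0.04333

D_KL(P||Q) = -0.03660 - 0.14797 + 0.25058 + 0.04333 = 0.10934 ≈ 0.1093 bits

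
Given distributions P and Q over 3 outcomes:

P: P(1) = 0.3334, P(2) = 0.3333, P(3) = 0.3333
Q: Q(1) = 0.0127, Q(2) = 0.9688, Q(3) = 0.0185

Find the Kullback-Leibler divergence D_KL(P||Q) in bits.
2.4490 bits

D_KL(P||Q) = Σ P(x) log₂(P(x)/Q(x))

Computing term by term:
  P(1)·log₂(P(1)/Q(1)) = 0.3334·log₂(0.3334/0.0127) = 1.57177
  P(2)·log₂(P(2)/Q(2)) = 0.3333·log₂(0.3333/0.9688) = -0.51307
  P(3)·log₂(P(3)/Q(3)) = 0.3333·log₂(0.3333/0.0185) = 1.39027

D_KL(P||Q) = 1.57177 - 0.51307 + 1.39027 = 2.44897 ≈ 2.4490 bits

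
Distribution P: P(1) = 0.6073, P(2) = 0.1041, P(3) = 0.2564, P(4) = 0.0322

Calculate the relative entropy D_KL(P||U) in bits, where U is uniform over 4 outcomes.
0.5602 bits

U(i) = 1/4 for all i

D_KL(P||U) = Σ P(x) log₂(P(x) / (1/4))
           = Σ P(x) log₂(P(x)) + log₂(4)
           = log₂(4) - H(P)

H(P) = -Σ P(x) log₂(P(x)):
  -P(1)·log₂(P(1)) = -(0.6073)·log₂(0.6073) = 0.43696
  -P(2)·log₂(P(2)) = -(0.1041)·log₂(0.1041) = 0.33978
  -P(3)·log₂(P(3)) = -(0.2564)·log₂(0.2564) = 0.50345
  -P(4)·log₂(P(4)) = -(0.0322)·log₂(0.0322) = 0.15961
H(P) = 0.43696 + 0.33978 + 0.50345 + 0.15961 = 1.43980 bits

log₂(4) = 2.00000 bits

D_KL(P||U) = 2.00000 - 1.43980 = 0.56020 ≈ 0.5602 bits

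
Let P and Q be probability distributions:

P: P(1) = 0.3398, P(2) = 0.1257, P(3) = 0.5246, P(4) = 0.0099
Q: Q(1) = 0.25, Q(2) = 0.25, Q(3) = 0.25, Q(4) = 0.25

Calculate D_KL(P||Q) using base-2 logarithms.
0.5406 bits

D_KL(P||Q) = Σ P(x) log₂(P(x)/Q(x))

Computing term by term:
  P(1)·log₂(P(1)/Q(1)) = 0.3398·log₂(0.3398/0.25) = 0.15045
  P(2)·log₂(P(2)/Q(2)) = 0.1257·log₂(0.1257/0.25) = -0.12469
  P(3)·log₂(P(3)/Q(3)) = 0.5246·log₂(0.5246/0.25) = 0.56095
  P(4)·log₂(P(4)/Q(4)) = 0.0099·log₂(0.0099/0.25) = -0.04612

D_KL(P||Q) = 0.15045 - 0.12469 + 0.56095 - 0.04612 = 0.54059 ≈ 0.5406 bits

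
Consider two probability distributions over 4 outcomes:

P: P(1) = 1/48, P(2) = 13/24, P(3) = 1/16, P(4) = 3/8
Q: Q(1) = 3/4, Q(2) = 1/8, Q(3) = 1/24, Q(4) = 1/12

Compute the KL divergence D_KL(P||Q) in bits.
1.8885 bits

D_KL(P||Q) = Σ P(x) log₂(P(x)/Q(x))

Computing term by term:
  P(1)·log₂(P(1)/Q(1)) = (1/48)·log₂((1/48)/(3/4)) = -0.10771
  P(2)·log₂(P(2)/Q(2)) = (13/24)·log₂((13/24)/(1/8)) = 1.14588
  P(3)·log₂(P(3)/Q(3)) = (1/16)·log₂((1/16)/(1/24)) = 0.03656
  P(4)·log₂(P(4)/Q(4)) = (3/8)·log₂((3/8)/(1/12)) = 0.81372

D_KL(P||Q) = -0.10771 + 1.14588 + 0.03656 + 0.81372 = 1.88845 ≈ 1.8885 bits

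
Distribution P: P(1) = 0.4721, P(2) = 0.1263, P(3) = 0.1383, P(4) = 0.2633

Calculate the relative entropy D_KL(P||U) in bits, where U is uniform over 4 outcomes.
0.2101 bits

U(i) = 1/4 for all i

D_KL(P||U) = Σ P(x) log₂(P(x) / (1/4))
           = Σ P(x) log₂(P(x)) + log₂(4)
           = log₂(4) - H(P)

H(P) = -Σ P(x) log₂(P(x)):
  -P(1)·log₂(P(1)) = -(0.4721)·log₂(0.4721) = 0.51121
  -P(2)·log₂(P(2)) = -(0.1263)·log₂(0.1263) = 0.37701
  -P(3)·log₂(P(3)) = -(0.1383)·log₂(0.1383) = 0.39473
  -P(4)·log₂(P(4)) = -(0.2633)·log₂(0.2633) = 0.50691
H(P) = 0.51121 + 0.37701 + 0.39473 + 0.50691 = 1.78986 bits

log₂(4) = 2.00000 bits

D_KL(P||U) = 2.00000 - 1.78986 = 0.21014 ≈ 0.2101 bits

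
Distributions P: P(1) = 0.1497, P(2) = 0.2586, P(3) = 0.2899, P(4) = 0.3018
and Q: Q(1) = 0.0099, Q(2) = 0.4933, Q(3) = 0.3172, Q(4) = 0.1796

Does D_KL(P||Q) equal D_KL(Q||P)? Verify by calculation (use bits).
D_KL(P||Q) = 0.5340 bits, D_KL(Q||P) = 0.3275 bits. No — D_KL(P||Q) ≠ D_KL(Q||P) for this pair.

D_KL(P||Q) = Σ P(x) log₂(P(x)/Q(x))

Computing term by term:
  P(1)·log₂(P(1)/Q(1)) = 0.1497·log₂(0.1497/0.0099) = 0.58660
  P(2)·log₂(P(2)/Q(2)) = 0.2586·log₂(0.2586/0.4933) = -0.24095
  P(3)·log₂(P(3)/Q(3)) = 0.2899·log₂(0.2899/0.3172) = -0.03764
  P(4)·log₂(P(4)/Q(4)) = 0.3018·log₂(0.3018/0.1796) = 0.22599

D_KL(P||Q) = 0.58660 - 0.24095 - 0.03764 + 0.22599 = 0.53400 ≈ 0.5340 bits

D_KL(Q||P) = Σ Q(x) log₂(Q(x)/P(x))

Computing term by term:
  Q(1)·log₂(Q(1)/P(1)) = 0.0099·log₂(0.0099/0.1497) = -0.03879
  Q(2)·log₂(Q(2)/P(2)) = 0.4933·log₂(0.4933/0.2586) = 0.45963
  Q(3)·log₂(Q(3)/P(3)) = 0.3172·log₂(0.3172/0.2899) = 0.04118
  Q(4)·log₂(Q(4)/P(4)) = 0.1796·log₂(0.1796/0.3018) = -0.13449

D_KL(Q||P) = -0.03879 + 0.45963 + 0.04118 - 0.13449 = 0.32753 ≈ 0.3275 bits

These are NOT equal (difference: 0.2065 bits). KL divergence is asymmetric: D_KL(P||Q) ≠ D_KL(Q||P) in general.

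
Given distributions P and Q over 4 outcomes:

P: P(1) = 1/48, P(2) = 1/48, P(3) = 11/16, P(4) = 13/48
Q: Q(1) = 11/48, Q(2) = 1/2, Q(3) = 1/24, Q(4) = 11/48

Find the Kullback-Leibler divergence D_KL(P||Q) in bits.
2.6782 bits

D_KL(P||Q) = Σ P(x) log₂(P(x)/Q(x))

Computing term by term:
  P(1)·log₂(P(1)/Q(1)) = (1/48)·log₂((1/48)/(11/48)) = -0.07207
  P(2)·log₂(P(2)/Q(2)) = (1/48)·log₂((1/48)/(1/2)) = -0.09552
  P(3)·log₂(P(3)/Q(3)) = (11/16)·log₂((11/16)/(1/24)) = 2.78052
  P(4)·log₂(P(4)/Q(4)) = (13/48)·log₂((13/48)/(11/48)) = 0.06527

D_KL(P||Q) = -0.07207 - 0.09552 + 2.78052 + 0.06527 = 2.67820 ≈ 2.6782 bits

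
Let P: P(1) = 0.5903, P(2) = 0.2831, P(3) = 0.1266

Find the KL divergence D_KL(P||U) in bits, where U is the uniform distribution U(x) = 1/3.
0.2432 bits

U(i) = 1/3 for all i

D_KL(P||U) = Σ P(x) log₂(P(x) / (1/3))
           = Σ P(x) log₂(P(x)) + log₂(3)
           = log₂(3) - H(P)

H(P) = -Σ P(x) log₂(P(x)):
  -P(1)·log₂(P(1)) = -(0.5903)·log₂(0.5903) = 0.44891
  -P(2)·log₂(P(2)) = -(0.2831)·log₂(0.2831) = 0.51542
  -P(3)·log₂(P(3)) = -(0.1266)·log₂(0.1266) = 0.37748
H(P) = 0.44891 + 0.51542 + 0.37748 = 1.34181 bits

log₂(3) = 1.58496 bits

D_KL(P||U) = 1.58496 - 1.34181 = 0.24315 ≈ 0.2432 bits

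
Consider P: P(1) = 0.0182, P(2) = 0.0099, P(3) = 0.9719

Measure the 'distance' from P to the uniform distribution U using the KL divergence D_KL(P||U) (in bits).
1.3739 bits

U(i) = 1/3 for all i

D_KL(P||U) = Σ P(x) log₂(P(x) / (1/3))
           = Σ P(x) log₂(P(x)) + log₂(3)
           = log₂(3) - H(P)

H(P) = -Σ P(x) log₂(P(x)):
  -P(1)·log₂(P(1)) = -(0.0182)·log₂(0.0182) = 0.10519
  -P(2)·log₂(P(2)) = -(0.0099)·log₂(0.0099) = 0.06592
  -P(3)·log₂(P(3)) = -(0.9719)·log₂(0.9719) = 0.03996
H(P) = 0.10519 + 0.06592 + 0.03996 = 0.21107 bits

log₂(3) = 1.58496 bits

D_KL(P||U) = 1.58496 - 0.21107 = 1.37389 ≈ 1.3739 bits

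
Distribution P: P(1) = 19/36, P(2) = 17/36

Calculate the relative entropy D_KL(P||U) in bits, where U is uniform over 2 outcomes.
0.0022 bits

U(i) = 1/2 for all i

D_KL(P||U) = Σ P(x) log₂(P(x) / (1/2))
           = Σ P(x) log₂(P(x)) + log₂(2)
           = log₂(2) - H(P)

H(P) = -Σ P(x) log₂(P(x)):
  -P(1)·log₂(P(1)) = -(19/36)·log₂(19/36) = 0.48661
  -P(2)·log₂(P(2)) = -(17/36)·log₂(17/36) = 0.51116
H(P) = 0.48661 + 0.51116 = 0.99777 bits

log₂(2) = 1.00000 bits

D_KL(P||U) = 1.00000 - 0.99777 = 0.00223 ≈ 0.0022 bits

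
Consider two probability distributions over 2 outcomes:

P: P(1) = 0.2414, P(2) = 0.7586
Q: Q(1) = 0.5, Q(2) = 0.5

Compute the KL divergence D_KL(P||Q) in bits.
0.2026 bits

D_KL(P||Q) = Σ P(x) log₂(P(x)/Q(x))

Computing term by term:
  P(1)·log₂(P(1)/Q(1)) = 0.2414·log₂(0.2414/0.5) = -0.25359
  P(2)·log₂(P(2)/Q(2)) = 0.7586·log₂(0.7586/0.5) = 0.45623

D_KL(P||Q) = -0.25359 + 0.45623 = 0.20264 ≈ 0.2026 bits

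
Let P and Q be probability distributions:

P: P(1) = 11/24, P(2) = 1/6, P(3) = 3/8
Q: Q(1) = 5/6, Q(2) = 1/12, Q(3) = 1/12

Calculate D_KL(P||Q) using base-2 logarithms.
0.5851 bits

D_KL(P||Q) = Σ P(x) log₂(P(x)/Q(x))

Computing term by term:
  P(1)·log₂(P(1)/Q(1)) = (11/24)·log₂((11/24)/(5/6)) = -0.39531
  P(2)·log₂(P(2)/Q(2)) = (1/6)·log₂((1/6)/(1/12)) = 0.16667
  P(3)·log₂(P(3)/Q(3)) = (3/8)·log₂((3/8)/(1/12)) = 0.81372

D_KL(P||Q) = -0.39531 + 0.16667 + 0.81372 = 0.58508 ≈ 0.5851 bits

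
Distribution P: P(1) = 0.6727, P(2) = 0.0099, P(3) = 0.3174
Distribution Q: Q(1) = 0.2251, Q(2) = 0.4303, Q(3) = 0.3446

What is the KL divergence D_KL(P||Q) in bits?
0.9709 bits

D_KL(P||Q) = Σ P(x) log₂(P(x)/Q(x))

Computing term by term:
  P(1)·log₂(P(1)/Q(1)) = 0.6727·log₂(0.6727/0.2251) = 1.06246
  P(2)·log₂(P(2)/Q(2)) = 0.0099·log₂(0.0099/0.4303) = -0.05387
  P(3)·log₂(P(3)/Q(3)) = 0.3174·log₂(0.3174/0.3446) = -0.03765

D_KL(P||Q) = 1.06246 - 0.05387 - 0.03765 = 0.97094 ≈ 0.9709 bits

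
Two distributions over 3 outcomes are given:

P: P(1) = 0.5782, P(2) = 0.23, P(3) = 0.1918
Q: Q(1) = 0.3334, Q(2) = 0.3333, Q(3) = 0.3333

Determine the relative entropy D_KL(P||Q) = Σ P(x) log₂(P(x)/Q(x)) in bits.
0.1833 bits

D_KL(P||Q) = Σ P(x) log₂(P(x)/Q(x))

Computing term by term:
  P(1)·log₂(P(1)/Q(1)) = 0.5782·log₂(0.5782/0.3334) = 0.45927
  P(2)·log₂(P(2)/Q(2)) = 0.23·log₂(0.23/0.3333) = -0.12309
  P(3)·log₂(P(3)/Q(3)) = 0.1918·log₂(0.1918/0.3333) = -0.15291

D_KL(P||Q) = 0.45927 - 0.12309 - 0.15291 = 0.18327 ≈ 0.1833 bits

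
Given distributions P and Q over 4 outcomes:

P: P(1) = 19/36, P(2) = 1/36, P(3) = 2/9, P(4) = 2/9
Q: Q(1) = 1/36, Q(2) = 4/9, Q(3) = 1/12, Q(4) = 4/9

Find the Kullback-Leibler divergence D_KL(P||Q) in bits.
2.2231 bits

D_KL(P||Q) = Σ P(x) log₂(P(x)/Q(x))

Computing term by term:
  P(1)·log₂(P(1)/Q(1)) = (19/36)·log₂((19/36)/(1/36)) = 2.24196
  P(2)·log₂(P(2)/Q(2)) = (1/36)·log₂((1/36)/(4/9)) = -0.11111
  P(3)·log₂(P(3)/Q(3)) = (2/9)·log₂((2/9)/(1/12)) = 0.31445
  P(4)·log₂(P(4)/Q(4)) = (2/9)·log₂((2/9)/(4/9)) = -0.22222

D_KL(P||Q) = 2.24196 - 0.11111 + 0.31445 - 0.22222 = 2.22308 ≈ 2.2231 bits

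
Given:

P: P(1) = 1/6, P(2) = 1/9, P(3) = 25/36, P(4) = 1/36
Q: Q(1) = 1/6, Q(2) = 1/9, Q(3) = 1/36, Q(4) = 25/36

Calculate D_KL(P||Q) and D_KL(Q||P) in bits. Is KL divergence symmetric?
D_KL(P||Q) = 3.0959 bits, D_KL(Q||P) = 3.0959 bits. The two values coincide for this particular pair, but no — KL divergence is not symmetric in general.

D_KL(P||Q) = Σ P(x) log₂(P(x)/Q(x))

Computing term by term:
  P(1)·log₂(P(1)/Q(1)) = (1/6)·log₂((1/6)/(1/6)) = 0.00000
  P(2)·log₂(P(2)/Q(2)) = (1/9)·log₂((1/9)/(1/9)) = 0.00000
  P(3)·log₂(P(3)/Q(3)) = (25/36)·log₂((25/36)/(1/36)) = 3.22490
  P(4)·log₂(P(4)/Q(4)) = (1/36)·log₂((1/36)/(25/36)) = -0.12900

D_KL(P||Q) = 0.00000 + 0.00000 + 3.22490 - 0.12900 = 3.09590 ≈ 3.0959 bits

D_KL(Q||P) = Σ Q(x) log₂(Q(x)/P(x))

Computing term by term:
  Q(1)·log₂(Q(1)/P(1)) = (1/6)·log₂((1/6)/(1/6)) = 0.00000
  Q(2)·log₂(Q(2)/P(2)) = (1/9)·log₂((1/9)/(1/9)) = 0.00000
  Q(3)·log₂(Q(3)/P(3)) = (1/36)·log₂((1/36)/(25/36)) = -0.12900
  Q(4)·log₂(Q(4)/P(4)) = (25/36)·log₂((25/36)/(1/36)) = 3.22490

D_KL(Q||P) = 0.00000 + 0.00000 - 0.12900 + 3.22490 = 3.09590 ≈ 3.0959 bits

These ARE equal here. Q is P with outcomes relabeled (Q(3) = P(4), Q(4) = P(3)) by a relabeling that is its own inverse, so the two sums contain exactly the same terms in a different order. This is a special case — KL divergence is not symmetric in general: D_KL(P||Q) ≠ D_KL(Q||P) for most P, Q.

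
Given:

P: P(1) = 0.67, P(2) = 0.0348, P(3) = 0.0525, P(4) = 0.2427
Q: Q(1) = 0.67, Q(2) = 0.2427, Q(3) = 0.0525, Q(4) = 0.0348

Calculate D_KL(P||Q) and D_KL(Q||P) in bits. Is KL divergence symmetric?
D_KL(P||Q) = 0.5825 bits, D_KL(Q||P) = 0.5825 bits. The two values coincide for this particular pair, but no — KL divergence is not symmetric in general.

D_KL(P||Q) = Σ P(x) log₂(P(x)/Q(x))

Computing term by term:
  P(1)·log₂(P(1)/Q(1)) = 0.67·log₂(0.67/0.67) = 0.00000
  P(2)·log₂(P(2)/Q(2)) = 0.0348·log₂(0.0348/0.2427) = -0.09751
  P(3)·log₂(P(3)/Q(3)) = 0.0525·log₂(0.0525/0.0525) = 0.00000
  P(4)·log₂(P(4)/Q(4)) = 0.2427·log₂(0.2427/0.0348) = 0.68005

D_KL(P||Q) = 0.00000 - 0.09751 + 0.00000 + 0.68005 = 0.58254 ≈ 0.5825 bits

D_KL(Q||P) = Σ Q(x) log₂(Q(x)/P(x))

Computing term by term:
  Q(1)·log₂(Q(1)/P(1)) = 0.67·log₂(0.67/0.67) = 0.00000
  Q(2)·log₂(Q(2)/P(2)) = 0.2427·log₂(0.2427/0.0348) = 0.68005
  Q(3)·log₂(Q(3)/P(3)) = 0.0525·log₂(0.0525/0.0525) = 0.00000
  Q(4)·log₂(Q(4)/P(4)) = 0.0348·log₂(0.0348/0.2427) = -0.09751

D_KL(Q||P) = 0.00000 + 0.68005 + 0.00000 - 0.09751 = 0.58254 ≈ 0.5825 bits

These ARE equal here. Q is P with outcomes relabeled (Q(2) = P(4), Q(4) = P(2)) by a relabeling that is its own inverse, so the two sums contain exactly the same terms in a different order. This is a special case — KL divergence is not symmetric in general: D_KL(P||Q) ≠ D_KL(Q||P) for most P, Q.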